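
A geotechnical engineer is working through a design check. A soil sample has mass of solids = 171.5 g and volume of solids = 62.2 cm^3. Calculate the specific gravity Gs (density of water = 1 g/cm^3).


Result: 2.757

Derivation:
Using Gs = m_s / (V_s * rho_w)
Since rho_w = 1 g/cm^3:
Gs = 171.5 / 62.2
Gs = 2.757


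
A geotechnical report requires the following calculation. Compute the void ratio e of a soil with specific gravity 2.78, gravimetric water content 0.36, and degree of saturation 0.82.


Using the relation e = Gs * w / S
e = 2.78 * 0.36 / 0.82
e = 1.2205


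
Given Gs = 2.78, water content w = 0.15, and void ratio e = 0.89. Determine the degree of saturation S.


Result: 0.4685

Derivation:
Using S = Gs * w / e
S = 2.78 * 0.15 / 0.89
S = 0.4685


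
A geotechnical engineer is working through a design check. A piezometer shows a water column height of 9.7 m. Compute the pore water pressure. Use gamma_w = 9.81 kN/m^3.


Result: 95.16 kPa

Derivation:
Using u = gamma_w * h_w
u = 9.81 * 9.7
u = 95.16 kPa


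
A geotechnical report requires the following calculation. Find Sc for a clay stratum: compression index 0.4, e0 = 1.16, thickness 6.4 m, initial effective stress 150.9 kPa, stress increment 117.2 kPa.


Result: 0.2958 m

Derivation:
Using Sc = Cc * H / (1 + e0) * log10((sigma0 + delta_sigma) / sigma0)
Stress ratio = (150.9 + 117.2) / 150.9 = 1.77667
log10(1.77667) = 0.249608
Cc * H / (1 + e0) = 0.4 * 6.4 / (1 + 1.16) = 1.18519
Sc = 1.18519 * 0.249608
Sc = 0.2958 m


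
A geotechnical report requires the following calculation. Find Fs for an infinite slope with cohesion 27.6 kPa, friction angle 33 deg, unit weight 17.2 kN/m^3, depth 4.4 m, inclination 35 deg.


Result: 1.704

Derivation:
Using Fs = c / (gamma*H*sin(beta)*cos(beta)) + tan(phi)/tan(beta)
Cohesion contribution = 27.6 / (17.2*4.4*sin(35)*cos(35))
Cohesion contribution = 0.776197
Friction contribution = tan(33)/tan(35) = 0.92745
Fs = 0.776197 + 0.92745
Fs = 1.704


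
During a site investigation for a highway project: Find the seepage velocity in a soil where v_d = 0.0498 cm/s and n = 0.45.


Using v_s = v_d / n
v_s = 0.0498 / 0.45
v_s = 0.11067 cm/s


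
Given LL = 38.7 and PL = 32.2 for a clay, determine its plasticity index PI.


Using PI = LL - PL
PI = 38.7 - 32.2
PI = 6.5


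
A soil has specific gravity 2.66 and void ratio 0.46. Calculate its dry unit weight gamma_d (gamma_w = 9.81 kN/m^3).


Result: 17.873 kN/m^3

Derivation:
Using gamma_d = Gs * gamma_w / (1 + e)
gamma_d = 2.66 * 9.81 / (1 + 0.46)
gamma_d = 2.66 * 9.81 / 1.46
gamma_d = 17.873 kN/m^3


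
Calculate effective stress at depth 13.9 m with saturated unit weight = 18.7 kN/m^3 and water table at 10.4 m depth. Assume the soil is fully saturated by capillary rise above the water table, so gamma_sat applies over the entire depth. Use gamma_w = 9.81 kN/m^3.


Result: 225.6 kPa

Derivation:
Total stress = gamma_sat * depth
sigma = 18.7 * 13.9 = 259.93 kPa
Pore water pressure u = gamma_w * (depth - d_wt)
u = 9.81 * (13.9 - 10.4) = 34.335 kPa
Effective stress = sigma - u
sigma' = 259.93 - 34.335 = 225.6 kPa


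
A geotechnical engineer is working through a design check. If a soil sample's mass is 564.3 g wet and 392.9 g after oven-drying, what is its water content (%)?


Using w = (m_wet - m_dry) / m_dry * 100
m_wet - m_dry = 564.3 - 392.9 = 171.4 g
w = 171.4 / 392.9 * 100
w = 43.62 %


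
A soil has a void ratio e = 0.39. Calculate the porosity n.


Using the relation n = e / (1 + e)
n = 0.39 / (1 + 0.39)
n = 0.39 / 1.39
n = 0.2806


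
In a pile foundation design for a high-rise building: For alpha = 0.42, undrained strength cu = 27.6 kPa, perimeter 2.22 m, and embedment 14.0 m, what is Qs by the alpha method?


Using Qs = alpha * cu * perimeter * L
Qs = 0.42 * 27.6 * 2.22 * 14.0
Qs = 360.28 kN


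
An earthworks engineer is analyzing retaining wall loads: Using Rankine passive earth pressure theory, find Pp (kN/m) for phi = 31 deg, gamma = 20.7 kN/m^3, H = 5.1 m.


Compute passive earth pressure coefficient:
Kp = tan^2(45 + phi/2) = tan^2(60.5) = 3.124035
Compute passive force:
Pp = 0.5 * Kp * gamma * H^2
Pp = 0.5 * 3.124035 * 20.7 * 5.1^2
Pp = 841.0 kN/m


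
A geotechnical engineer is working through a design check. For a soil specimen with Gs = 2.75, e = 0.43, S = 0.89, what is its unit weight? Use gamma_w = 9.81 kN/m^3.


Using gamma = gamma_w * (Gs + S*e) / (1 + e)
Numerator: Gs + S*e = 2.75 + 0.89*0.43 = 3.1327
Denominator: 1 + e = 1 + 0.43 = 1.43
gamma = 9.81 * 3.1327 / 1.43
gamma = 21.491 kN/m^3


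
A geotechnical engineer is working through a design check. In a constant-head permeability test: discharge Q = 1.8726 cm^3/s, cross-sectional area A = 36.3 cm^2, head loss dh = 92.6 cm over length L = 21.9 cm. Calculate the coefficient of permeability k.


Compute hydraulic gradient:
i = dh / L = 92.6 / 21.9 = 4.22831
Then apply Darcy's law:
k = Q / (A * i)
k = 1.8726 / (36.3 * 4.22831)
k = 1.8726 / 153.488
k = 0.0122 cm/s


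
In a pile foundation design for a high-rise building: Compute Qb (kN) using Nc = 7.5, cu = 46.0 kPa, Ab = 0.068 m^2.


Using Qb = Nc * cu * Ab
Qb = 7.5 * 46.0 * 0.068
Qb = 23.46 kN


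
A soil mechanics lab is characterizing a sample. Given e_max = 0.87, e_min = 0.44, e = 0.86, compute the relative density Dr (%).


Result: 2.33 %

Derivation:
Using Dr = (e_max - e) / (e_max - e_min) * 100
e_max - e = 0.87 - 0.86 = 0.01
e_max - e_min = 0.87 - 0.44 = 0.43
Dr = 0.01 / 0.43 * 100
Dr = 2.33 %


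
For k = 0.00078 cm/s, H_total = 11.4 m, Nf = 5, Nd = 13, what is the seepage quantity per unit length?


Result: 3.42e-05 m^3/s per m

Derivation:
Convert k to m/s for unit consistency with H:
k = 0.00078 cm/s = 0.00078 / 100 m/s = 7.8e-06 m/s
Using q = k * H * Nf / Nd
Nf / Nd = 5 / 13 = 0.3846
q = 7.8e-06 * 11.4 * 0.3846
q = 3.42e-05 m^3/s per m


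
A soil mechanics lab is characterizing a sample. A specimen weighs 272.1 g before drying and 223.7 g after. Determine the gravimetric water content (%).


Using w = (m_wet - m_dry) / m_dry * 100
m_wet - m_dry = 272.1 - 223.7 = 48.4 g
w = 48.4 / 223.7 * 100
w = 21.64 %


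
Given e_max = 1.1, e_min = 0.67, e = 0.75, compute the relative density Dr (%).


Using Dr = (e_max - e) / (e_max - e_min) * 100
e_max - e = 1.1 - 0.75 = 0.35
e_max - e_min = 1.1 - 0.67 = 0.43
Dr = 0.35 / 0.43 * 100
Dr = 81.4 %


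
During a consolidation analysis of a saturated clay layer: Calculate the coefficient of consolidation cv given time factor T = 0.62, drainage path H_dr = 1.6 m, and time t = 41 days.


Result: 0.03871 m^2/day

Derivation:
Using cv = T * H_dr^2 / t
H_dr^2 = 1.6^2 = 2.56
cv = 0.62 * 2.56 / 41
cv = 0.03871 m^2/day


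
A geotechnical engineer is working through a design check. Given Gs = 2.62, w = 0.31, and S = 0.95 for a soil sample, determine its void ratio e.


Using the relation e = Gs * w / S
e = 2.62 * 0.31 / 0.95
e = 0.8549


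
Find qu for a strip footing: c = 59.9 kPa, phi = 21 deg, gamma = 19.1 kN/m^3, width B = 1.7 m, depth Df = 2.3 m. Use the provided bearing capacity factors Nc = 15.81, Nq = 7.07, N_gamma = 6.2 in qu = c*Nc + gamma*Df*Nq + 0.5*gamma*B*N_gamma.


Result: 1358.26 kPa

Derivation:
Compute qu = c*Nc + gamma*Df*Nq + 0.5*gamma*B*N_gamma
Term 1: 59.9 * 15.81 = 947.019
Term 2: 19.1 * 2.3 * 7.07 = 310.5851
Term 3: 0.5 * 19.1 * 1.7 * 6.2 = 100.657
qu = 947.019 + 310.5851 + 100.657
qu = 1358.26 kPa


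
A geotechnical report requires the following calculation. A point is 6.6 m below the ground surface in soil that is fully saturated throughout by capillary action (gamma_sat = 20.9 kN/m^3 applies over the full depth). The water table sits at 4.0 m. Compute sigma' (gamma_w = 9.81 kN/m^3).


Total stress = gamma_sat * depth
sigma = 20.9 * 6.6 = 137.94 kPa
Pore water pressure u = gamma_w * (depth - d_wt)
u = 9.81 * (6.6 - 4.0) = 25.506 kPa
Effective stress = sigma - u
sigma' = 137.94 - 25.506 = 112.43 kPa


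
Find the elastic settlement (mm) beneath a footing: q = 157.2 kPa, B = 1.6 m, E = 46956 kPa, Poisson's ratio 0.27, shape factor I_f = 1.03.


Result: 5.115 mm

Derivation:
Using Se = q * B * (1 - nu^2) * I_f / E
1 - nu^2 = 1 - 0.27^2 = 0.9271
Se = 157.2 * 1.6 * 0.9271 * 1.03 / 46956
Se = 0.005115 m
Convert to mm: Se = 0.005115 * 1000 = 5.115 mm


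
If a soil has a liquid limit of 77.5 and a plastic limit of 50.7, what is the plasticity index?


Using PI = LL - PL
PI = 77.5 - 50.7
PI = 26.8


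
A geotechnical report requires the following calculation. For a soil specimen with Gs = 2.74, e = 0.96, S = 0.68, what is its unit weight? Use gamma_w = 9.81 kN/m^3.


Using gamma = gamma_w * (Gs + S*e) / (1 + e)
Numerator: Gs + S*e = 2.74 + 0.68*0.96 = 3.3928
Denominator: 1 + e = 1 + 0.96 = 1.96
gamma = 9.81 * 3.3928 / 1.96
gamma = 16.981 kN/m^3


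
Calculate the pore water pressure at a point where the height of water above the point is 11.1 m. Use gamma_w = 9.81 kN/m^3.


Using u = gamma_w * h_w
u = 9.81 * 11.1
u = 108.89 kPa


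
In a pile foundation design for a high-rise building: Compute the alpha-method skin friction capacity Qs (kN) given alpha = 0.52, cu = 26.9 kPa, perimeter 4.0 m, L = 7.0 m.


Result: 391.66 kN

Derivation:
Using Qs = alpha * cu * perimeter * L
Qs = 0.52 * 26.9 * 4.0 * 7.0
Qs = 391.66 kN


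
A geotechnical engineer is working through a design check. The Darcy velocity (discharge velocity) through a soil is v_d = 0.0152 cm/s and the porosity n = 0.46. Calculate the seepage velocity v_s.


Using v_s = v_d / n
v_s = 0.0152 / 0.46
v_s = 0.03304 cm/s


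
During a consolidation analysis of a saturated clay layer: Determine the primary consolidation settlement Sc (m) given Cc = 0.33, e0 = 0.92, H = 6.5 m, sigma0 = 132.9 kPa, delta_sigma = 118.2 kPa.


Using Sc = Cc * H / (1 + e0) * log10((sigma0 + delta_sigma) / sigma0)
Stress ratio = (132.9 + 118.2) / 132.9 = 1.88939
log10(1.88939) = 0.276322
Cc * H / (1 + e0) = 0.33 * 6.5 / (1 + 0.92) = 1.11719
Sc = 1.11719 * 0.276322
Sc = 0.3087 m


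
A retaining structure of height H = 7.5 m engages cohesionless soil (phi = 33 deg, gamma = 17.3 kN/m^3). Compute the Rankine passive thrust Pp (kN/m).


Result: 1650.48 kN/m

Derivation:
Compute passive earth pressure coefficient:
Kp = tan^2(45 + phi/2) = tan^2(61.5) = 3.39212
Compute passive force:
Pp = 0.5 * Kp * gamma * H^2
Pp = 0.5 * 3.39212 * 17.3 * 7.5^2
Pp = 1650.48 kN/m


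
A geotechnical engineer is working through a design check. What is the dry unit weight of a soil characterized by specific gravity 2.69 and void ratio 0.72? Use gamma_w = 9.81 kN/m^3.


Result: 15.342 kN/m^3

Derivation:
Using gamma_d = Gs * gamma_w / (1 + e)
gamma_d = 2.69 * 9.81 / (1 + 0.72)
gamma_d = 2.69 * 9.81 / 1.72
gamma_d = 15.342 kN/m^3


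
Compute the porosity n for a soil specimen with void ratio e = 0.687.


Using the relation n = e / (1 + e)
n = 0.687 / (1 + 0.687)
n = 0.687 / 1.687
n = 0.4072


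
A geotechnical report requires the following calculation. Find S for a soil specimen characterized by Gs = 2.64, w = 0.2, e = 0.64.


Using S = Gs * w / e
S = 2.64 * 0.2 / 0.64
S = 0.825


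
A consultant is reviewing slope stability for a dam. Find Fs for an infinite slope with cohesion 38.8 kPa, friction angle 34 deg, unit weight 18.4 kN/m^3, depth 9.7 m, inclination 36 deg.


Using Fs = c / (gamma*H*sin(beta)*cos(beta)) + tan(phi)/tan(beta)
Cohesion contribution = 38.8 / (18.4*9.7*sin(36)*cos(36))
Cohesion contribution = 0.457157
Friction contribution = tan(34)/tan(36) = 0.928381
Fs = 0.457157 + 0.928381
Fs = 1.386


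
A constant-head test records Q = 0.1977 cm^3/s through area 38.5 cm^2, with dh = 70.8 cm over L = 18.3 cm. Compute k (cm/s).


Compute hydraulic gradient:
i = dh / L = 70.8 / 18.3 = 3.86885
Then apply Darcy's law:
k = Q / (A * i)
k = 0.1977 / (38.5 * 3.86885)
k = 0.1977 / 148.951
k = 0.001327 cm/s


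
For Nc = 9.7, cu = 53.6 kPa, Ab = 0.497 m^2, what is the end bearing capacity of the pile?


Using Qb = Nc * cu * Ab
Qb = 9.7 * 53.6 * 0.497
Qb = 258.4 kN


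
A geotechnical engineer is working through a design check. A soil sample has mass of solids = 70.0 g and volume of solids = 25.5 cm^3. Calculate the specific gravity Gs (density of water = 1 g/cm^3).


Result: 2.745

Derivation:
Using Gs = m_s / (V_s * rho_w)
Since rho_w = 1 g/cm^3:
Gs = 70.0 / 25.5
Gs = 2.745


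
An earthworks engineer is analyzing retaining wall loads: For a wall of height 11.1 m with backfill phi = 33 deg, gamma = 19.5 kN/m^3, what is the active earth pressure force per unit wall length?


Compute active earth pressure coefficient:
Ka = tan^2(45 - phi/2) = tan^2(28.5) = 0.294801
Compute active force:
Pa = 0.5 * Ka * gamma * H^2
Pa = 0.5 * 0.294801 * 19.5 * 11.1^2
Pa = 354.14 kN/m


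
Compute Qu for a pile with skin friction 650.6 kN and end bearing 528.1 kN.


Result: 1178.7 kN

Derivation:
Using Qu = Qf + Qb
Qu = 650.6 + 528.1
Qu = 1178.7 kN


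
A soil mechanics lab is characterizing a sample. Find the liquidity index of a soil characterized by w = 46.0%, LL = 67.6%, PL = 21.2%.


Result: 0.534

Derivation:
First compute the plasticity index:
PI = LL - PL = 67.6 - 21.2 = 46.4
Then compute the liquidity index:
LI = (w - PL) / PI
LI = (46.0 - 21.2) / 46.4
LI = 0.534


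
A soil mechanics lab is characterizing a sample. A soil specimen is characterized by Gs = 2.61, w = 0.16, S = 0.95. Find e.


Result: 0.4396

Derivation:
Using the relation e = Gs * w / S
e = 2.61 * 0.16 / 0.95
e = 0.4396


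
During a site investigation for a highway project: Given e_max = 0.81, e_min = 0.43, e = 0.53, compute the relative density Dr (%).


Using Dr = (e_max - e) / (e_max - e_min) * 100
e_max - e = 0.81 - 0.53 = 0.28
e_max - e_min = 0.81 - 0.43 = 0.38
Dr = 0.28 / 0.38 * 100
Dr = 73.68 %


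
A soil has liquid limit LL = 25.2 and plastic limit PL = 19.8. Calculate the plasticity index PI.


Result: 5.4

Derivation:
Using PI = LL - PL
PI = 25.2 - 19.8
PI = 5.4


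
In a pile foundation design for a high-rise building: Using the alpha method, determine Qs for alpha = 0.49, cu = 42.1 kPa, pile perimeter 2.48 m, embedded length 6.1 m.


Result: 312.08 kN

Derivation:
Using Qs = alpha * cu * perimeter * L
Qs = 0.49 * 42.1 * 2.48 * 6.1
Qs = 312.08 kN


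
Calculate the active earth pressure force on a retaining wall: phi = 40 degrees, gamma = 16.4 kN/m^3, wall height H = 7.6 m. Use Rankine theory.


Compute active earth pressure coefficient:
Ka = tan^2(45 - phi/2) = tan^2(25.0) = 0.217443
Compute active force:
Pa = 0.5 * Ka * gamma * H^2
Pa = 0.5 * 0.217443 * 16.4 * 7.6^2
Pa = 102.99 kN/m


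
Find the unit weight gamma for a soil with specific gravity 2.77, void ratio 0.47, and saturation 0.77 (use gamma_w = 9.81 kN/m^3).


Result: 20.901 kN/m^3

Derivation:
Using gamma = gamma_w * (Gs + S*e) / (1 + e)
Numerator: Gs + S*e = 2.77 + 0.77*0.47 = 3.1319
Denominator: 1 + e = 1 + 0.47 = 1.47
gamma = 9.81 * 3.1319 / 1.47
gamma = 20.901 kN/m^3


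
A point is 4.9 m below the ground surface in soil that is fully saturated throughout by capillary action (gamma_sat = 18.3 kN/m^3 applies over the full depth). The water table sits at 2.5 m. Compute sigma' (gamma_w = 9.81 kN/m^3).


Total stress = gamma_sat * depth
sigma = 18.3 * 4.9 = 89.67 kPa
Pore water pressure u = gamma_w * (depth - d_wt)
u = 9.81 * (4.9 - 2.5) = 23.544 kPa
Effective stress = sigma - u
sigma' = 89.67 - 23.544 = 66.13 kPa


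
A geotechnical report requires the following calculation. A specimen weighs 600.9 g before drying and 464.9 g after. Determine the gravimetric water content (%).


Result: 29.25 %

Derivation:
Using w = (m_wet - m_dry) / m_dry * 100
m_wet - m_dry = 600.9 - 464.9 = 136.0 g
w = 136.0 / 464.9 * 100
w = 29.25 %


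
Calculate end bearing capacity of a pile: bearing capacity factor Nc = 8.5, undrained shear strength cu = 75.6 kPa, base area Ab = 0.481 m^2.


Result: 309.09 kN

Derivation:
Using Qb = Nc * cu * Ab
Qb = 8.5 * 75.6 * 0.481
Qb = 309.09 kN


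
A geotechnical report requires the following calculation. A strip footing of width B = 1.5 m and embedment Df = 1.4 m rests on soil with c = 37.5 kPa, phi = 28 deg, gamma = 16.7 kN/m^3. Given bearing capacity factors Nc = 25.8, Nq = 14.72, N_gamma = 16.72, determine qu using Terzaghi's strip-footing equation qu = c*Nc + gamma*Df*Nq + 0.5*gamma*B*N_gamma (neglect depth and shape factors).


Result: 1521.07 kPa

Derivation:
Compute qu = c*Nc + gamma*Df*Nq + 0.5*gamma*B*N_gamma
Term 1: 37.5 * 25.8 = 967.5
Term 2: 16.7 * 1.4 * 14.72 = 344.1536
Term 3: 0.5 * 16.7 * 1.5 * 16.72 = 209.418
qu = 967.5 + 344.1536 + 209.418
qu = 1521.07 kPa


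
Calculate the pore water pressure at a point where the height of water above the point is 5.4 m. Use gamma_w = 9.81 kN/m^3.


Using u = gamma_w * h_w
u = 9.81 * 5.4
u = 52.97 kPa


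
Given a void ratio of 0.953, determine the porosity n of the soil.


Using the relation n = e / (1 + e)
n = 0.953 / (1 + 0.953)
n = 0.953 / 1.953
n = 0.488


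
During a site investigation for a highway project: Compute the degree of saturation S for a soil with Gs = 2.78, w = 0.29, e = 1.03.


Result: 0.7827

Derivation:
Using S = Gs * w / e
S = 2.78 * 0.29 / 1.03
S = 0.7827


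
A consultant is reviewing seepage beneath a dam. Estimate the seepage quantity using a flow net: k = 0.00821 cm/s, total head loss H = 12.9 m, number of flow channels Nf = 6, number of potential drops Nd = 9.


Result: 0.0007061 m^3/s per m

Derivation:
Convert k to m/s for unit consistency with H:
k = 0.00821 cm/s = 0.00821 / 100 m/s = 8.21e-05 m/s
Using q = k * H * Nf / Nd
Nf / Nd = 6 / 9 = 0.6667
q = 8.21e-05 * 12.9 * 0.6667
q = 0.0007061 m^3/s per m


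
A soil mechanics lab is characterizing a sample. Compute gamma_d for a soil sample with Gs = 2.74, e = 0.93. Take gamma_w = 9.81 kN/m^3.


Result: 13.927 kN/m^3

Derivation:
Using gamma_d = Gs * gamma_w / (1 + e)
gamma_d = 2.74 * 9.81 / (1 + 0.93)
gamma_d = 2.74 * 9.81 / 1.93
gamma_d = 13.927 kN/m^3


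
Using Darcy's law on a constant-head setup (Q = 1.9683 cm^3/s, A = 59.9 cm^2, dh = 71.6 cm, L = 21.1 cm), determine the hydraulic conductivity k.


Compute hydraulic gradient:
i = dh / L = 71.6 / 21.1 = 3.39336
Then apply Darcy's law:
k = Q / (A * i)
k = 1.9683 / (59.9 * 3.39336)
k = 1.9683 / 203.263
k = 0.009684 cm/s


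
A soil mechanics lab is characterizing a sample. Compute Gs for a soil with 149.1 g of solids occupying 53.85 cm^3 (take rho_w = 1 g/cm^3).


Using Gs = m_s / (V_s * rho_w)
Since rho_w = 1 g/cm^3:
Gs = 149.1 / 53.85
Gs = 2.769


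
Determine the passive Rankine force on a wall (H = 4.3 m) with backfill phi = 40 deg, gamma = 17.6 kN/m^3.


Result: 748.3 kN/m

Derivation:
Compute passive earth pressure coefficient:
Kp = tan^2(45 + phi/2) = tan^2(65.0) = 4.59891
Compute passive force:
Pp = 0.5 * Kp * gamma * H^2
Pp = 0.5 * 4.59891 * 17.6 * 4.3^2
Pp = 748.3 kN/m


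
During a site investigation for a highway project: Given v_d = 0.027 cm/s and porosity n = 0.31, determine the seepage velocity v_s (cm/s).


Result: 0.0871 cm/s

Derivation:
Using v_s = v_d / n
v_s = 0.027 / 0.31
v_s = 0.0871 cm/s


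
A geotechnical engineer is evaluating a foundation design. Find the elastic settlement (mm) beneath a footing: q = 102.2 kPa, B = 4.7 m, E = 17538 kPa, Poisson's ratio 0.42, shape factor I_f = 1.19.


Result: 26.843 mm

Derivation:
Using Se = q * B * (1 - nu^2) * I_f / E
1 - nu^2 = 1 - 0.42^2 = 0.8236
Se = 102.2 * 4.7 * 0.8236 * 1.19 / 17538
Se = 0.026843 m
Convert to mm: Se = 0.026843 * 1000 = 26.843 mm


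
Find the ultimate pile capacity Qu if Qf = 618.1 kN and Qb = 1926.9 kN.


Using Qu = Qf + Qb
Qu = 618.1 + 1926.9
Qu = 2545.0 kN


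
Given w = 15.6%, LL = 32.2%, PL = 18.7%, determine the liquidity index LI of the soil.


First compute the plasticity index:
PI = LL - PL = 32.2 - 18.7 = 13.5
Then compute the liquidity index:
LI = (w - PL) / PI
LI = (15.6 - 18.7) / 13.5
LI = -0.23


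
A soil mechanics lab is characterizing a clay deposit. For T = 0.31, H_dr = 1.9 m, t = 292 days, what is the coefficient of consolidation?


Using cv = T * H_dr^2 / t
H_dr^2 = 1.9^2 = 3.61
cv = 0.31 * 3.61 / 292
cv = 0.00383 m^2/day


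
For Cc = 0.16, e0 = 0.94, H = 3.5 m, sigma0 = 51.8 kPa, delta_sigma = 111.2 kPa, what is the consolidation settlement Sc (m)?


Result: 0.1437 m

Derivation:
Using Sc = Cc * H / (1 + e0) * log10((sigma0 + delta_sigma) / sigma0)
Stress ratio = (51.8 + 111.2) / 51.8 = 3.14672
log10(3.14672) = 0.497858
Cc * H / (1 + e0) = 0.16 * 3.5 / (1 + 0.94) = 0.28866
Sc = 0.28866 * 0.497858
Sc = 0.1437 m


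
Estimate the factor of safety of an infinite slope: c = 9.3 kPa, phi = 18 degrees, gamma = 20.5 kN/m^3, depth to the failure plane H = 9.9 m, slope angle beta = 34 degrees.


Result: 0.581

Derivation:
Using Fs = c / (gamma*H*sin(beta)*cos(beta)) + tan(phi)/tan(beta)
Cohesion contribution = 9.3 / (20.5*9.9*sin(34)*cos(34))
Cohesion contribution = 0.0988458
Friction contribution = tan(18)/tan(34) = 0.481713
Fs = 0.0988458 + 0.481713
Fs = 0.581


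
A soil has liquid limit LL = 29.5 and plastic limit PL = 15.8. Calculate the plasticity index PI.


Using PI = LL - PL
PI = 29.5 - 15.8
PI = 13.7


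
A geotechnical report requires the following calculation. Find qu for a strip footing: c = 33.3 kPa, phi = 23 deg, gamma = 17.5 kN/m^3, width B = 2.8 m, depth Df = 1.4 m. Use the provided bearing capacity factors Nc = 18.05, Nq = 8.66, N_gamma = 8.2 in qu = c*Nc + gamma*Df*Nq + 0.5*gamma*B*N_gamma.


Compute qu = c*Nc + gamma*Df*Nq + 0.5*gamma*B*N_gamma
Term 1: 33.3 * 18.05 = 601.065
Term 2: 17.5 * 1.4 * 8.66 = 212.17
Term 3: 0.5 * 17.5 * 2.8 * 8.2 = 200.9
qu = 601.065 + 212.17 + 200.9
qu = 1014.14 kPa


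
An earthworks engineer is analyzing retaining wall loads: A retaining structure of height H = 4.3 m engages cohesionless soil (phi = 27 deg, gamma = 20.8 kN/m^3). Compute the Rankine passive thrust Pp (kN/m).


Compute passive earth pressure coefficient:
Kp = tan^2(45 + phi/2) = tan^2(58.5) = 2.66294
Compute passive force:
Pp = 0.5 * Kp * gamma * H^2
Pp = 0.5 * 2.66294 * 20.8 * 4.3^2
Pp = 512.07 kN/m


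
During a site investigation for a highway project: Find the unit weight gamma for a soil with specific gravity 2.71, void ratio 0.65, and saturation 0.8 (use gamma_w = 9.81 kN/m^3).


Using gamma = gamma_w * (Gs + S*e) / (1 + e)
Numerator: Gs + S*e = 2.71 + 0.8*0.65 = 3.23
Denominator: 1 + e = 1 + 0.65 = 1.65
gamma = 9.81 * 3.23 / 1.65
gamma = 19.204 kN/m^3


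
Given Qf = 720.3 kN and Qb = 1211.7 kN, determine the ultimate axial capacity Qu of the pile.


Using Qu = Qf + Qb
Qu = 720.3 + 1211.7
Qu = 1932.0 kN


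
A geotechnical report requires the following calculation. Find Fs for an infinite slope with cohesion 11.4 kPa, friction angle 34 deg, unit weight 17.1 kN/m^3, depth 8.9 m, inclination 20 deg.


Result: 2.086

Derivation:
Using Fs = c / (gamma*H*sin(beta)*cos(beta)) + tan(phi)/tan(beta)
Cohesion contribution = 11.4 / (17.1*8.9*sin(20)*cos(20))
Cohesion contribution = 0.233067
Friction contribution = tan(34)/tan(20) = 1.8532
Fs = 0.233067 + 1.8532
Fs = 2.086


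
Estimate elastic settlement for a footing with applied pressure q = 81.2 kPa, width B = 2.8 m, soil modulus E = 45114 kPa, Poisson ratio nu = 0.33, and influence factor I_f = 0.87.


Using Se = q * B * (1 - nu^2) * I_f / E
1 - nu^2 = 1 - 0.33^2 = 0.8911
Se = 81.2 * 2.8 * 0.8911 * 0.87 / 45114
Se = 0.003907 m
Convert to mm: Se = 0.003907 * 1000 = 3.907 mm


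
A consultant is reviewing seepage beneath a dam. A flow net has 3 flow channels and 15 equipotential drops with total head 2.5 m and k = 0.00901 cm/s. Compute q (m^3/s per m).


Result: 4.505e-05 m^3/s per m

Derivation:
Convert k to m/s for unit consistency with H:
k = 0.00901 cm/s = 0.00901 / 100 m/s = 9.01e-05 m/s
Using q = k * H * Nf / Nd
Nf / Nd = 3 / 15 = 0.2
q = 9.01e-05 * 2.5 * 0.2
q = 4.505e-05 m^3/s per m


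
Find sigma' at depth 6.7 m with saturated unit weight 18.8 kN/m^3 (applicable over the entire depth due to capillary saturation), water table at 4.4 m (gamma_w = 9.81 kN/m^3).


Result: 103.4 kPa

Derivation:
Total stress = gamma_sat * depth
sigma = 18.8 * 6.7 = 125.96 kPa
Pore water pressure u = gamma_w * (depth - d_wt)
u = 9.81 * (6.7 - 4.4) = 22.563 kPa
Effective stress = sigma - u
sigma' = 125.96 - 22.563 = 103.4 kPa


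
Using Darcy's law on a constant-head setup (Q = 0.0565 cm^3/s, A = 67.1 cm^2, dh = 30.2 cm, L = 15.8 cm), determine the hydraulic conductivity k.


Compute hydraulic gradient:
i = dh / L = 30.2 / 15.8 = 1.91139
Then apply Darcy's law:
k = Q / (A * i)
k = 0.0565 / (67.1 * 1.91139)
k = 0.0565 / 128.254
k = 0.000441 cm/s


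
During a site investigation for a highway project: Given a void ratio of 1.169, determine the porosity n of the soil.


Using the relation n = e / (1 + e)
n = 1.169 / (1 + 1.169)
n = 1.169 / 2.169
n = 0.539


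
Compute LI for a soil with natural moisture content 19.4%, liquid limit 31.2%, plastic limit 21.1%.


Result: -0.168

Derivation:
First compute the plasticity index:
PI = LL - PL = 31.2 - 21.1 = 10.1
Then compute the liquidity index:
LI = (w - PL) / PI
LI = (19.4 - 21.1) / 10.1
LI = -0.168


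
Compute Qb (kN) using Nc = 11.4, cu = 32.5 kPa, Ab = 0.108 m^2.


Result: 40.01 kN

Derivation:
Using Qb = Nc * cu * Ab
Qb = 11.4 * 32.5 * 0.108
Qb = 40.01 kN


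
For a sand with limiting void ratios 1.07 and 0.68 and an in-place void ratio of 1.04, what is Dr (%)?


Using Dr = (e_max - e) / (e_max - e_min) * 100
e_max - e = 1.07 - 1.04 = 0.03
e_max - e_min = 1.07 - 0.68 = 0.39
Dr = 0.03 / 0.39 * 100
Dr = 7.69 %


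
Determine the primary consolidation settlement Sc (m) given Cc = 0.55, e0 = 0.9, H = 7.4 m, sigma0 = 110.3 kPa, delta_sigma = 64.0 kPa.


Result: 0.4257 m

Derivation:
Using Sc = Cc * H / (1 + e0) * log10((sigma0 + delta_sigma) / sigma0)
Stress ratio = (110.3 + 64.0) / 110.3 = 1.58024
log10(1.58024) = 0.198722
Cc * H / (1 + e0) = 0.55 * 7.4 / (1 + 0.9) = 2.14211
Sc = 2.14211 * 0.198722
Sc = 0.4257 m


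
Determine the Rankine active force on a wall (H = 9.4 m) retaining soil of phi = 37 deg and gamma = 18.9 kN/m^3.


Result: 207.57 kN/m

Derivation:
Compute active earth pressure coefficient:
Ka = tan^2(45 - phi/2) = tan^2(26.5) = 0.248584
Compute active force:
Pa = 0.5 * Ka * gamma * H^2
Pa = 0.5 * 0.248584 * 18.9 * 9.4^2
Pa = 207.57 kN/m


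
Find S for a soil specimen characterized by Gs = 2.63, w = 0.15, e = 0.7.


Using S = Gs * w / e
S = 2.63 * 0.15 / 0.7
S = 0.5636


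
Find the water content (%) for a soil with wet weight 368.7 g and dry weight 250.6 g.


Using w = (m_wet - m_dry) / m_dry * 100
m_wet - m_dry = 368.7 - 250.6 = 118.1 g
w = 118.1 / 250.6 * 100
w = 47.13 %


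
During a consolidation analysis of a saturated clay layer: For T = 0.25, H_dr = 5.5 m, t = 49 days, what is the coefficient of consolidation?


Using cv = T * H_dr^2 / t
H_dr^2 = 5.5^2 = 30.25
cv = 0.25 * 30.25 / 49
cv = 0.15434 m^2/day


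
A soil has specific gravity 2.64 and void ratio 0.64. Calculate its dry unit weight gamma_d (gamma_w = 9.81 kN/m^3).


Result: 15.792 kN/m^3

Derivation:
Using gamma_d = Gs * gamma_w / (1 + e)
gamma_d = 2.64 * 9.81 / (1 + 0.64)
gamma_d = 2.64 * 9.81 / 1.64
gamma_d = 15.792 kN/m^3


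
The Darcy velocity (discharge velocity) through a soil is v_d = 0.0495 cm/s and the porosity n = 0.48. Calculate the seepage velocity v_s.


Result: 0.10313 cm/s

Derivation:
Using v_s = v_d / n
v_s = 0.0495 / 0.48
v_s = 0.10313 cm/s


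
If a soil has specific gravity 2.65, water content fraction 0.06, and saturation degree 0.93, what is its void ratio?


Using the relation e = Gs * w / S
e = 2.65 * 0.06 / 0.93
e = 0.171


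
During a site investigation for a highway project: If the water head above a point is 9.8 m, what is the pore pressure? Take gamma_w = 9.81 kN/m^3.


Using u = gamma_w * h_w
u = 9.81 * 9.8
u = 96.14 kPa


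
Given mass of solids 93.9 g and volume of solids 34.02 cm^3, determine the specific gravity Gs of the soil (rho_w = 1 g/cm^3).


Using Gs = m_s / (V_s * rho_w)
Since rho_w = 1 g/cm^3:
Gs = 93.9 / 34.02
Gs = 2.76


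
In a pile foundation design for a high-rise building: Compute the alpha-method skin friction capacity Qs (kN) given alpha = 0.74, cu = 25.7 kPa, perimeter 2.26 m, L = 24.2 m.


Result: 1040.13 kN

Derivation:
Using Qs = alpha * cu * perimeter * L
Qs = 0.74 * 25.7 * 2.26 * 24.2
Qs = 1040.13 kN


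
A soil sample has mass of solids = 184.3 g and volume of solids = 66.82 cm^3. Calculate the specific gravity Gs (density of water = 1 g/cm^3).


Using Gs = m_s / (V_s * rho_w)
Since rho_w = 1 g/cm^3:
Gs = 184.3 / 66.82
Gs = 2.758


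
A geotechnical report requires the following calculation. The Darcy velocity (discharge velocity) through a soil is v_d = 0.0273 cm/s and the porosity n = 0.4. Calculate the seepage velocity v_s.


Using v_s = v_d / n
v_s = 0.0273 / 0.4
v_s = 0.06825 cm/s


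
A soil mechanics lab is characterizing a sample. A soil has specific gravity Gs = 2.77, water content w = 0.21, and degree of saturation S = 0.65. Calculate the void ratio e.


Using the relation e = Gs * w / S
e = 2.77 * 0.21 / 0.65
e = 0.8949


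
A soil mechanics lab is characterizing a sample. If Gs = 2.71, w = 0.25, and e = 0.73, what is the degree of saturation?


Using S = Gs * w / e
S = 2.71 * 0.25 / 0.73
S = 0.9281


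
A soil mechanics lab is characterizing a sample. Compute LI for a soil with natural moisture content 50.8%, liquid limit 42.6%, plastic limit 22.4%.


First compute the plasticity index:
PI = LL - PL = 42.6 - 22.4 = 20.2
Then compute the liquidity index:
LI = (w - PL) / PI
LI = (50.8 - 22.4) / 20.2
LI = 1.406


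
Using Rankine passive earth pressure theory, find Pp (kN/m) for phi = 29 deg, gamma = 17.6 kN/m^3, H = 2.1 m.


Result: 111.85 kN/m

Derivation:
Compute passive earth pressure coefficient:
Kp = tan^2(45 + phi/2) = tan^2(59.5) = 2.88206
Compute passive force:
Pp = 0.5 * Kp * gamma * H^2
Pp = 0.5 * 2.88206 * 17.6 * 2.1^2
Pp = 111.85 kN/m


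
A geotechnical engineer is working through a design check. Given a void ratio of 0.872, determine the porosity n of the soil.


Using the relation n = e / (1 + e)
n = 0.872 / (1 + 0.872)
n = 0.872 / 1.872
n = 0.4658


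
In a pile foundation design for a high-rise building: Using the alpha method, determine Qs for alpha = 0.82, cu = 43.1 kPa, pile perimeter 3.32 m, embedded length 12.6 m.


Using Qs = alpha * cu * perimeter * L
Qs = 0.82 * 43.1 * 3.32 * 12.6
Qs = 1478.43 kN


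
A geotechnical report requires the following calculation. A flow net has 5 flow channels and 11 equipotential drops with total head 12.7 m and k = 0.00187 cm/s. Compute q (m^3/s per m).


Result: 0.000108 m^3/s per m

Derivation:
Convert k to m/s for unit consistency with H:
k = 0.00187 cm/s = 0.00187 / 100 m/s = 1.87e-05 m/s
Using q = k * H * Nf / Nd
Nf / Nd = 5 / 11 = 0.4545
q = 1.87e-05 * 12.7 * 0.4545
q = 0.000108 m^3/s per m


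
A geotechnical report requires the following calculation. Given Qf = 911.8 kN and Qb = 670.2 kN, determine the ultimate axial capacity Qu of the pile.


Using Qu = Qf + Qb
Qu = 911.8 + 670.2
Qu = 1582.0 kN


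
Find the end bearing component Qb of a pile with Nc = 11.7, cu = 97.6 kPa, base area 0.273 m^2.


Using Qb = Nc * cu * Ab
Qb = 11.7 * 97.6 * 0.273
Qb = 311.74 kN


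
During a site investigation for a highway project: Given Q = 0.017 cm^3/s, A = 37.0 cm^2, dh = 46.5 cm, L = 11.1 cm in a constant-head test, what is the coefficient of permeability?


Result: 0.00011 cm/s

Derivation:
Compute hydraulic gradient:
i = dh / L = 46.5 / 11.1 = 4.18919
Then apply Darcy's law:
k = Q / (A * i)
k = 0.017 / (37.0 * 4.18919)
k = 0.017 / 155
k = 0.00011 cm/s


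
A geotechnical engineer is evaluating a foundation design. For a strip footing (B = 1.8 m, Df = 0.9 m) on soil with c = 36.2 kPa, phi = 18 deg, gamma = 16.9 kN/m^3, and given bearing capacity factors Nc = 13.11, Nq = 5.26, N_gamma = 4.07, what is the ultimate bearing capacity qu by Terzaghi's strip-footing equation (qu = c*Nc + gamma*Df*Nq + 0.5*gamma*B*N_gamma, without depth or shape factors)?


Result: 616.49 kPa

Derivation:
Compute qu = c*Nc + gamma*Df*Nq + 0.5*gamma*B*N_gamma
Term 1: 36.2 * 13.11 = 474.582
Term 2: 16.9 * 0.9 * 5.26 = 80.0046
Term 3: 0.5 * 16.9 * 1.8 * 4.07 = 61.9047
qu = 474.582 + 80.0046 + 61.9047
qu = 616.49 kPa


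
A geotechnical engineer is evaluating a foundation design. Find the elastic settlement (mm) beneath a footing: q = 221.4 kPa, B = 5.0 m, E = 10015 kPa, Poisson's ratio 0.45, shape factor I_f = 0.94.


Result: 82.862 mm

Derivation:
Using Se = q * B * (1 - nu^2) * I_f / E
1 - nu^2 = 1 - 0.45^2 = 0.7975
Se = 221.4 * 5.0 * 0.7975 * 0.94 / 10015
Se = 0.082862 m
Convert to mm: Se = 0.082862 * 1000 = 82.862 mm


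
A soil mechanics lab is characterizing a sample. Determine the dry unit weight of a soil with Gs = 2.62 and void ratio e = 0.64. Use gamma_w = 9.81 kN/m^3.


Using gamma_d = Gs * gamma_w / (1 + e)
gamma_d = 2.62 * 9.81 / (1 + 0.64)
gamma_d = 2.62 * 9.81 / 1.64
gamma_d = 15.672 kN/m^3


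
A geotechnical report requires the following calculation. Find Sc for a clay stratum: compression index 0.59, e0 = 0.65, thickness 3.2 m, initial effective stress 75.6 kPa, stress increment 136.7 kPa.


Result: 0.5131 m

Derivation:
Using Sc = Cc * H / (1 + e0) * log10((sigma0 + delta_sigma) / sigma0)
Stress ratio = (75.6 + 136.7) / 75.6 = 2.8082
log10(2.8082) = 0.448428
Cc * H / (1 + e0) = 0.59 * 3.2 / (1 + 0.65) = 1.14424
Sc = 1.14424 * 0.448428
Sc = 0.5131 m


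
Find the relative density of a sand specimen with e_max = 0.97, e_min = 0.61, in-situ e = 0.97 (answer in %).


Using Dr = (e_max - e) / (e_max - e_min) * 100
e_max - e = 0.97 - 0.97 = 0.0
e_max - e_min = 0.97 - 0.61 = 0.36
Dr = 0.0 / 0.36 * 100
Dr = 0.0 %


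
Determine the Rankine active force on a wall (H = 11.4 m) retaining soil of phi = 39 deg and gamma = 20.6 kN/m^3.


Compute active earth pressure coefficient:
Ka = tan^2(45 - phi/2) = tan^2(25.5) = 0.227506
Compute active force:
Pa = 0.5 * Ka * gamma * H^2
Pa = 0.5 * 0.227506 * 20.6 * 11.4^2
Pa = 304.54 kN/m


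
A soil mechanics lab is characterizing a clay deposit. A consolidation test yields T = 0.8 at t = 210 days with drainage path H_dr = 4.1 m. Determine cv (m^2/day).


Result: 0.06404 m^2/day

Derivation:
Using cv = T * H_dr^2 / t
H_dr^2 = 4.1^2 = 16.81
cv = 0.8 * 16.81 / 210
cv = 0.06404 m^2/day


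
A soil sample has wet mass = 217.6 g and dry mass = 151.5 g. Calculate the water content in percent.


Using w = (m_wet - m_dry) / m_dry * 100
m_wet - m_dry = 217.6 - 151.5 = 66.1 g
w = 66.1 / 151.5 * 100
w = 43.63 %


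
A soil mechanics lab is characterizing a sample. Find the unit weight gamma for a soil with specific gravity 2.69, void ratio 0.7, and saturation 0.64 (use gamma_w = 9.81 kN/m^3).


Using gamma = gamma_w * (Gs + S*e) / (1 + e)
Numerator: Gs + S*e = 2.69 + 0.64*0.7 = 3.138
Denominator: 1 + e = 1 + 0.7 = 1.7
gamma = 9.81 * 3.138 / 1.7
gamma = 18.108 kN/m^3


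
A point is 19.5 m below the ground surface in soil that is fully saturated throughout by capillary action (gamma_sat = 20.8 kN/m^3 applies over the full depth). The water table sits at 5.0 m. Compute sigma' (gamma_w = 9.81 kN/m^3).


Total stress = gamma_sat * depth
sigma = 20.8 * 19.5 = 405.6 kPa
Pore water pressure u = gamma_w * (depth - d_wt)
u = 9.81 * (19.5 - 5.0) = 142.245 kPa
Effective stress = sigma - u
sigma' = 405.6 - 142.245 = 263.36 kPa


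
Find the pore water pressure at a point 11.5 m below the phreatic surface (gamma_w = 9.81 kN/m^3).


Result: 112.82 kPa

Derivation:
Using u = gamma_w * h_w
u = 9.81 * 11.5
u = 112.82 kPa


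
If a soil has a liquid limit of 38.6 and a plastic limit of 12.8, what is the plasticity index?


Result: 25.8

Derivation:
Using PI = LL - PL
PI = 38.6 - 12.8
PI = 25.8


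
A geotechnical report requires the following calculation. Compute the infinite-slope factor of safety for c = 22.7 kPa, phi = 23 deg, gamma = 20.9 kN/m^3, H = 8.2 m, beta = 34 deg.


Using Fs = c / (gamma*H*sin(beta)*cos(beta)) + tan(phi)/tan(beta)
Cohesion contribution = 22.7 / (20.9*8.2*sin(34)*cos(34))
Cohesion contribution = 0.285713
Friction contribution = tan(23)/tan(34) = 0.62931
Fs = 0.285713 + 0.62931
Fs = 0.915


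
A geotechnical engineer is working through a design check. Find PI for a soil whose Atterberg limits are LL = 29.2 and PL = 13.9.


Using PI = LL - PL
PI = 29.2 - 13.9
PI = 15.3


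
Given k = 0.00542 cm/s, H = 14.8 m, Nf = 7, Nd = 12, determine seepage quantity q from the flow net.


Convert k to m/s for unit consistency with H:
k = 0.00542 cm/s = 0.00542 / 100 m/s = 5.42e-05 m/s
Using q = k * H * Nf / Nd
Nf / Nd = 7 / 12 = 0.5833
q = 5.42e-05 * 14.8 * 0.5833
q = 0.0004679 m^3/s per m


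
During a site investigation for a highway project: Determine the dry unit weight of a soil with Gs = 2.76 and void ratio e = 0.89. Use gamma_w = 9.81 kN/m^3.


Using gamma_d = Gs * gamma_w / (1 + e)
gamma_d = 2.76 * 9.81 / (1 + 0.89)
gamma_d = 2.76 * 9.81 / 1.89
gamma_d = 14.326 kN/m^3


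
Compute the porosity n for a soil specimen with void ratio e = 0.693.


Using the relation n = e / (1 + e)
n = 0.693 / (1 + 0.693)
n = 0.693 / 1.693
n = 0.4093


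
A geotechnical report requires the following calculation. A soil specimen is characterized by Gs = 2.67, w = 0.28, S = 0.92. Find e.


Result: 0.8126

Derivation:
Using the relation e = Gs * w / S
e = 2.67 * 0.28 / 0.92
e = 0.8126


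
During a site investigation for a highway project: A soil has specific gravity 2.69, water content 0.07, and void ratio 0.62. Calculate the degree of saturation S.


Result: 0.3037

Derivation:
Using S = Gs * w / e
S = 2.69 * 0.07 / 0.62
S = 0.3037


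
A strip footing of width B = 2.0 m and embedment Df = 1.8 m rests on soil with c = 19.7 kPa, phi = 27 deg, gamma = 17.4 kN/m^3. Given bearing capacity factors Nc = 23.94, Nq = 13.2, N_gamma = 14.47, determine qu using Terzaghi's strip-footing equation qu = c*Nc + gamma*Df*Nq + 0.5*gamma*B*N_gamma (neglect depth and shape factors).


Compute qu = c*Nc + gamma*Df*Nq + 0.5*gamma*B*N_gamma
Term 1: 19.7 * 23.94 = 471.618
Term 2: 17.4 * 1.8 * 13.2 = 413.424
Term 3: 0.5 * 17.4 * 2.0 * 14.47 = 251.778
qu = 471.618 + 413.424 + 251.778
qu = 1136.82 kPa


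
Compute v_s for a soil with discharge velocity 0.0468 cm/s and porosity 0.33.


Result: 0.14182 cm/s

Derivation:
Using v_s = v_d / n
v_s = 0.0468 / 0.33
v_s = 0.14182 cm/s


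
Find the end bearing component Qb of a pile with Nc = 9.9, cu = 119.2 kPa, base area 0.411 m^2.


Using Qb = Nc * cu * Ab
Qb = 9.9 * 119.2 * 0.411
Qb = 485.01 kN


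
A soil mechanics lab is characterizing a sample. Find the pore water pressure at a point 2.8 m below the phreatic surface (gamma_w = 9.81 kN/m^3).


Using u = gamma_w * h_w
u = 9.81 * 2.8
u = 27.47 kPa


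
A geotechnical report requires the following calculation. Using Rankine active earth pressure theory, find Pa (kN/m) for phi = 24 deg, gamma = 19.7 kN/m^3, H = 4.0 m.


Result: 66.46 kN/m

Derivation:
Compute active earth pressure coefficient:
Ka = tan^2(45 - phi/2) = tan^2(33.0) = 0.42173
Compute active force:
Pa = 0.5 * Ka * gamma * H^2
Pa = 0.5 * 0.42173 * 19.7 * 4.0^2
Pa = 66.46 kN/m


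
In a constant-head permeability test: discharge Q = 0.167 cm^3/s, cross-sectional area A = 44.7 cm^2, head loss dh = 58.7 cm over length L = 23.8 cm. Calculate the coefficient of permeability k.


Compute hydraulic gradient:
i = dh / L = 58.7 / 23.8 = 2.46639
Then apply Darcy's law:
k = Q / (A * i)
k = 0.167 / (44.7 * 2.46639)
k = 0.167 / 110.247
k = 0.001515 cm/s


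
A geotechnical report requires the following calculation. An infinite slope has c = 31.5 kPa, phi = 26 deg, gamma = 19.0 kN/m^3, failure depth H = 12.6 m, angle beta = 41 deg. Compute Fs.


Using Fs = c / (gamma*H*sin(beta)*cos(beta)) + tan(phi)/tan(beta)
Cohesion contribution = 31.5 / (19.0*12.6*sin(41)*cos(41))
Cohesion contribution = 0.265744
Friction contribution = tan(26)/tan(41) = 0.561072
Fs = 0.265744 + 0.561072
Fs = 0.827
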